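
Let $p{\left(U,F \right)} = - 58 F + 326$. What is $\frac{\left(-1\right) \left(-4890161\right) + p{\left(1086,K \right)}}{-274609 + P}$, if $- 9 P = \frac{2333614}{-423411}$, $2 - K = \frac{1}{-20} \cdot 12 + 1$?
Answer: $- \frac{93179101437729}{5232249540385} \approx -17.809$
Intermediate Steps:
$K = \frac{8}{5}$ ($K = 2 - \left(\frac{1}{-20} \cdot 12 + 1\right) = 2 - \left(\left(- \frac{1}{20}\right) 12 + 1\right) = 2 - \left(- \frac{3}{5} + 1\right) = 2 - \frac{2}{5} = \frac{8}{5} \approx 1.6$)
$p{\left(U,F \right)} = 326 - 58 F$
$P = \frac{2333614}{3810699}$ ($P = - \frac{2333614 \frac{1}{-423411}}{9} = - \frac{2333614 \left(- \frac{1}{423411}\right)}{9} = \left(- \frac{1}{9}\right) \left(- \frac{2333614}{423411}\right) = \frac{2333614}{3810699} \approx 0.61238$)
$\frac{\left(-1\right) \left(-4890161\right) + p{\left(1086,K \right)}}{-274609 + P} = \frac{\left(-1\right) \left(-4890161\right) + \left(326 - \frac{464}{5}\right)}{-274609 + \frac{2333614}{3810699}} = \frac{4890161 + \left(326 - \frac{464}{5}\right)}{- \frac{1046449908077}{3810699}} = \left(4890161 + \frac{1166}{5}\right) \left(- \frac{3810699}{1046449908077}\right) = \frac{24451971}{5} \left(- \frac{3810699}{1046449908077}\right) = - \frac{93179101437729}{5232249540385}$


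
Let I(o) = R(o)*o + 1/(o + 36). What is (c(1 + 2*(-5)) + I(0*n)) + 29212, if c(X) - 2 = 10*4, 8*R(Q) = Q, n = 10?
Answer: 1053145/36 ≈ 29254.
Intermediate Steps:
R(Q) = Q/8
I(o) = 1/(36 + o) + o²/8 (I(o) = (o/8)*o + 1/(o + 36) = o²/8 + 1/(36 + o) = 1/(36 + o) + o²/8)
c(X) = 42 (c(X) = 2 + 10*4 = 2 + 40 = 42)
(c(1 + 2*(-5)) + I(0*n)) + 29212 = (42 + (8 + (0*10)³ + 36*(0*10)²)/(8*(36 + 0*10))) + 29212 = (42 + (8 + 0³ + 36*0²)/(8*(36 + 0))) + 29212 = (42 + (⅛)*(8 + 0 + 36*0)/36) + 29212 = (42 + (⅛)*(1/36)*(8 + 0 + 0)) + 29212 = (42 + (⅛)*(1/36)*8) + 29212 = (42 + 1/36) + 29212 = 1513/36 + 29212 = 1053145/36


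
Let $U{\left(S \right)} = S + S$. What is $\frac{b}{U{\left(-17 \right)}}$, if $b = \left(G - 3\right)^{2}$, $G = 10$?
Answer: $- \frac{49}{34} \approx -1.4412$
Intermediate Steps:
$U{\left(S \right)} = 2 S$
$b = 49$ ($b = \left(10 - 3\right)^{2} = 7^{2} = 49$)
$\frac{b}{U{\left(-17 \right)}} = \frac{49}{2 \left(-17\right)} = \frac{49}{-34} = 49 \left(- \frac{1}{34}\right) = - \frac{49}{34}$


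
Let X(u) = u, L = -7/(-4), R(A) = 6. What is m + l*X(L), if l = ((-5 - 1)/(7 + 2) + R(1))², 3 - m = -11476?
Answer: 103759/9 ≈ 11529.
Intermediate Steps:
m = 11479 (m = 3 - 1*(-11476) = 3 + 11476 = 11479)
l = 256/9 (l = ((-5 - 1)/(7 + 2) + 6)² = (-6/9 + 6)² = (-6*⅑ + 6)² = (-⅔ + 6)² = (16/3)² = 256/9 ≈ 28.444)
L = 7/4 (L = -7*(-¼) = 7/4 ≈ 1.7500)
m + l*X(L) = 11479 + (256/9)*(7/4) = 11479 + 448/9 = 103759/9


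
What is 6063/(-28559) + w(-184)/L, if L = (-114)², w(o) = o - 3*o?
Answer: -17071259/92788191 ≈ -0.18398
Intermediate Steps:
w(o) = -2*o
L = 12996
6063/(-28559) + w(-184)/L = 6063/(-28559) - 2*(-184)/12996 = 6063*(-1/28559) + 368*(1/12996) = -6063/28559 + 92/3249 = -17071259/92788191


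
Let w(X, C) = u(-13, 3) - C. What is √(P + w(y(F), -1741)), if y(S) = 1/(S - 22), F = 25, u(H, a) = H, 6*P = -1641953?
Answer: I*√9789510/6 ≈ 521.47*I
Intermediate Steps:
P = -1641953/6 (P = (⅙)*(-1641953) = -1641953/6 ≈ -2.7366e+5)
y(S) = 1/(-22 + S)
w(X, C) = -13 - C
√(P + w(y(F), -1741)) = √(-1641953/6 + (-13 - 1*(-1741))) = √(-1641953/6 + (-13 + 1741)) = √(-1641953/6 + 1728) = √(-1631585/6) = I*√9789510/6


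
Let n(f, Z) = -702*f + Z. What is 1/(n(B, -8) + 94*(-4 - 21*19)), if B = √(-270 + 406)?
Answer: -2105/76035042 + 13*√34/12672507 ≈ -2.1703e-5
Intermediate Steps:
B = 2*√34 (B = √136 = 2*√34 ≈ 11.662)
n(f, Z) = Z - 702*f
1/(n(B, -8) + 94*(-4 - 21*19)) = 1/((-8 - 1404*√34) + 94*(-4 - 21*19)) = 1/((-8 - 1404*√34) + 94*(-4 - 399)) = 1/((-8 - 1404*√34) + 94*(-403)) = 1/((-8 - 1404*√34) - 37882) = 1/(-37890 - 1404*√34)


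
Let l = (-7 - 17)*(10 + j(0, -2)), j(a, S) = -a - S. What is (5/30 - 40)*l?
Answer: 11472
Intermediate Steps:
j(a, S) = -S - a
l = -288 (l = (-7 - 17)*(10 + (-1*(-2) - 1*0)) = -24*(10 + (2 + 0)) = -24*(10 + 2) = -24*12 = -288)
(5/30 - 40)*l = (5/30 - 40)*(-288) = (5*(1/30) - 40)*(-288) = (⅙ - 40)*(-288) = -239/6*(-288) = 11472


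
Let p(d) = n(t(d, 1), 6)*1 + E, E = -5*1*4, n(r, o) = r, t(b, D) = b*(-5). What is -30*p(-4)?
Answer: 0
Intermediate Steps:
t(b, D) = -5*b
E = -20 (E = -5*4 = -20)
p(d) = -20 - 5*d (p(d) = -5*d*1 - 20 = -5*d - 20 = -20 - 5*d)
-30*p(-4) = -30*(-20 - 5*(-4)) = -30*(-20 + 20) = -30*0 = 0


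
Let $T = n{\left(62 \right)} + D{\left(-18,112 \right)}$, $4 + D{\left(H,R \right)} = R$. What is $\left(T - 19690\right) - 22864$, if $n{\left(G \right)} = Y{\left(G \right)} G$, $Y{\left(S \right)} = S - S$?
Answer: $-42446$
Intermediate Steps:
$Y{\left(S \right)} = 0$
$D{\left(H,R \right)} = -4 + R$
$n{\left(G \right)} = 0$ ($n{\left(G \right)} = 0 G = 0$)
$T = 108$ ($T = 0 + \left(-4 + 112\right) = 0 + 108 = 108$)
$\left(T - 19690\right) - 22864 = \left(108 - 19690\right) - 22864 = -19582 - 22864 = -42446$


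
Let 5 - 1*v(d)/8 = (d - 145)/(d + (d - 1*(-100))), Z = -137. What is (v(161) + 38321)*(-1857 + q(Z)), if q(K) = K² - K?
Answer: 137996430243/211 ≈ 6.5401e+8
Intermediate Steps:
v(d) = 40 - 8*(-145 + d)/(100 + 2*d) (v(d) = 40 - 8*(d - 145)/(d + (d - 1*(-100))) = 40 - 8*(-145 + d)/(d + (d + 100)) = 40 - 8*(-145 + d)/(d + (100 + d)) = 40 - 8*(-145 + d)/(100 + 2*d))
(v(161) + 38321)*(-1857 + q(Z)) = (12*(215 + 3*161)/(50 + 161) + 38321)*(-1857 - 137*(-1 - 137)) = (12*(215 + 483)/211 + 38321)*(-1857 - 137*(-138)) = (12*(1/211)*698 + 38321)*(-1857 + 18906) = (8376/211 + 38321)*17049 = (8094107/211)*17049 = 137996430243/211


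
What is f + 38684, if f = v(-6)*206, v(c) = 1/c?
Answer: 115949/3 ≈ 38650.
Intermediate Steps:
v(c) = 1/c
f = -103/3 (f = 206/(-6) = -1/6*206 = -103/3 ≈ -34.333)
f + 38684 = -103/3 + 38684 = 115949/3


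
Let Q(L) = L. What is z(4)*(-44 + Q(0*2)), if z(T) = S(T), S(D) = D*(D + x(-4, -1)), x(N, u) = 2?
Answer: -1056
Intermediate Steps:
S(D) = D*(2 + D) (S(D) = D*(D + 2) = D*(2 + D))
z(T) = T*(2 + T)
z(4)*(-44 + Q(0*2)) = (4*(2 + 4))*(-44 + 0*2) = (4*6)*(-44 + 0) = 24*(-44) = -1056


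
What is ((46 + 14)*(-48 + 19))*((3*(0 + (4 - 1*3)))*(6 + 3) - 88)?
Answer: 106140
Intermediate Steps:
((46 + 14)*(-48 + 19))*((3*(0 + (4 - 1*3)))*(6 + 3) - 88) = (60*(-29))*((3*(0 + (4 - 3)))*9 - 88) = -1740*((3*(0 + 1))*9 - 88) = -1740*((3*1)*9 - 88) = -1740*(3*9 - 88) = -1740*(27 - 88) = -1740*(-61) = 106140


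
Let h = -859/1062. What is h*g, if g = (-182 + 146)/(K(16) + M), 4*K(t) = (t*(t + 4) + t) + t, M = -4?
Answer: 859/2478 ≈ 0.34665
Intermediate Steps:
K(t) = t/2 + t*(4 + t)/4 (K(t) = ((t*(t + 4) + t) + t)/4 = ((t*(4 + t) + t) + t)/4 = ((t + t*(4 + t)) + t)/4 = (2*t + t*(4 + t))/4 = t/2 + t*(4 + t)/4)
h = -859/1062 (h = -859*1/1062 = -859/1062 ≈ -0.80885)
g = -3/7 (g = (-182 + 146)/((1/4)*16*(6 + 16) - 4) = -36/((1/4)*16*22 - 4) = -36/(88 - 4) = -36/84 = -36*1/84 = -3/7 ≈ -0.42857)
h*g = -859/1062*(-3/7) = 859/2478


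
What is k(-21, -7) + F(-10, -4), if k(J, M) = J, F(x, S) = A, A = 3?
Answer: -18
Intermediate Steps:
F(x, S) = 3
k(-21, -7) + F(-10, -4) = -21 + 3 = -18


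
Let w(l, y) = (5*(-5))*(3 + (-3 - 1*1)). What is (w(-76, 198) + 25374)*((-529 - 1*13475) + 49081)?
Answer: 890920723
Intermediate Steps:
w(l, y) = 25 (w(l, y) = -25*(3 + (-3 - 1)) = -25*(3 - 4) = -25*(-1) = 25)
(w(-76, 198) + 25374)*((-529 - 1*13475) + 49081) = (25 + 25374)*((-529 - 1*13475) + 49081) = 25399*((-529 - 13475) + 49081) = 25399*(-14004 + 49081) = 25399*35077 = 890920723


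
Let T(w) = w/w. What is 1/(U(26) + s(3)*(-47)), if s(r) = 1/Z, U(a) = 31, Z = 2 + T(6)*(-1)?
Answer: -1/16 ≈ -0.062500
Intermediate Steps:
T(w) = 1
Z = 1 (Z = 2 + 1*(-1) = 2 - 1 = 1)
s(r) = 1 (s(r) = 1/1 = 1)
1/(U(26) + s(3)*(-47)) = 1/(31 + 1*(-47)) = 1/(31 - 47) = 1/(-16) = -1/16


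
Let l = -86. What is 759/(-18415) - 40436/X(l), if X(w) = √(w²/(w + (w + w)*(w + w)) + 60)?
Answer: -759/18415 - 141526*√144662/10333 ≈ -5209.4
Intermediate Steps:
X(w) = √(60 + w²/(w + 4*w²)) (X(w) = √(w²/(w + (2*w)*(2*w)) + 60) = √(w²/(w + 4*w²) + 60) = √(60 + w²/(w + 4*w²)))
759/(-18415) - 40436/X(l) = 759/(-18415) - 40436*√20666/(20666*√(-1/(1 + 4*(-86)))) = 759*(-1/18415) - 40436*√20666/(20666*√(-1/(1 - 344))) = -759/18415 - 40436*√20666/(20666*√(-1/(-343))) = -759/18415 - 40436*7*√144662/20666 = -759/18415 - 141526*√144662/10333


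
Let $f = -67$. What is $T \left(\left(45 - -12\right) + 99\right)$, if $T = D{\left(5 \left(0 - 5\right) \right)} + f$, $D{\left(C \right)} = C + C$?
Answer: $-18252$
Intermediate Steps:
$D{\left(C \right)} = 2 C$
$T = -117$ ($T = 2 \cdot 5 \left(0 - 5\right) - 67 = 2 \cdot 5 \left(-5\right) - 67 = 2 \left(-25\right) - 67 = -50 - 67 = -117$)
$T \left(\left(45 - -12\right) + 99\right) = - 117 \left(\left(45 - -12\right) + 99\right) = - 117 \left(\left(45 + 12\right) + 99\right) = - 117 \left(57 + 99\right) = \left(-117\right) 156 = -18252$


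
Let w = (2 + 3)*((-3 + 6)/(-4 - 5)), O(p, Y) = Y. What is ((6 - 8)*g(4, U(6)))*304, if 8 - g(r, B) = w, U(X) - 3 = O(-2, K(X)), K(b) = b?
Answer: -17632/3 ≈ -5877.3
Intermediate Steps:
U(X) = 3 + X
w = -5/3 (w = 5*(3/(-9)) = 5*(3*(-⅑)) = 5*(-⅓) = -5/3 ≈ -1.6667)
g(r, B) = 29/3 (g(r, B) = 8 - 1*(-5/3) = 8 + 5/3 = 29/3)
((6 - 8)*g(4, U(6)))*304 = ((6 - 8)*(29/3))*304 = -2*29/3*304 = -58/3*304 = -17632/3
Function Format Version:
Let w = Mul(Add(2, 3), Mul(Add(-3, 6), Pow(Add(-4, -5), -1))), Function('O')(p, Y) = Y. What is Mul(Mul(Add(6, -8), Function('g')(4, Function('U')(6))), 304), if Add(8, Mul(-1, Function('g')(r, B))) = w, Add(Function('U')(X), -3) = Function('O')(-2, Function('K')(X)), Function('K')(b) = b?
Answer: Rational(-17632, 3) ≈ -5877.3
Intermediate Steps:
Function('U')(X) = Add(3, X)
w = Rational(-5, 3) (w = Mul(5, Mul(3, Pow(-9, -1))) = Mul(5, Mul(3, Rational(-1, 9))) = Mul(5, Rational(-1, 3)) = Rational(-5, 3) ≈ -1.6667)
Function('g')(r, B) = Rational(29, 3) (Function('g')(r, B) = Add(8, Mul(-1, Rational(-5, 3))) = Add(8, Rational(5, 3)) = Rational(29, 3))
Mul(Mul(Add(6, -8), Function('g')(4, Function('U')(6))), 304) = Mul(Mul(Add(6, -8), Rational(29, 3)), 304) = Mul(Mul(-2, Rational(29, 3)), 304) = Mul(Rational(-58, 3), 304) = Rational(-17632, 3)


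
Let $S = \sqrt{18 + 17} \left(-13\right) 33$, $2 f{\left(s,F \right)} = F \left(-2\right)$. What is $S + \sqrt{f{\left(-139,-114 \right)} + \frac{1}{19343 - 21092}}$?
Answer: $- 429 \sqrt{35} + \frac{\sqrt{348724365}}{1749} \approx -2527.3$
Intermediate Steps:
$f{\left(s,F \right)} = - F$ ($f{\left(s,F \right)} = \frac{F \left(-2\right)}{2} = \frac{\left(-2\right) F}{2} = - F$)
$S = - 429 \sqrt{35}$ ($S = \sqrt{35} \left(-13\right) 33 = - 13 \sqrt{35} \cdot 33 = - 429 \sqrt{35} \approx -2538.0$)
$S + \sqrt{f{\left(-139,-114 \right)} + \frac{1}{19343 - 21092}} = - 429 \sqrt{35} + \sqrt{\left(-1\right) \left(-114\right) + \frac{1}{19343 - 21092}} = - 429 \sqrt{35} + \sqrt{114 + \frac{1}{-1749}} = - 429 \sqrt{35} + \sqrt{114 - \frac{1}{1749}} = - 429 \sqrt{35} + \sqrt{\frac{199385}{1749}} = - 429 \sqrt{35} + \frac{\sqrt{348724365}}{1749}$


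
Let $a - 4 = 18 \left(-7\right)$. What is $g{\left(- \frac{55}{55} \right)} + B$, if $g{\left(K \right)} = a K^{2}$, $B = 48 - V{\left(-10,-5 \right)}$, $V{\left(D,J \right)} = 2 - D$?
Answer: $-86$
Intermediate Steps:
$B = 36$ ($B = 48 - \left(2 - -10\right) = 48 - \left(2 + 10\right) = 48 - 12 = 36$)
$a = -122$ ($a = 4 + 18 \left(-7\right) = 4 - 126 = -122$)
$g{\left(K \right)} = - 122 K^{2}$
$g{\left(- \frac{55}{55} \right)} + B = - 122 \left(- \frac{55}{55}\right)^{2} + 36 = - 122 \left(\left(-1\right) 1\right)^{2} + 36 = - 122 \left(-1\right)^{2} + 36 = \left(-122\right) 1 + 36 = -122 + 36 = -86$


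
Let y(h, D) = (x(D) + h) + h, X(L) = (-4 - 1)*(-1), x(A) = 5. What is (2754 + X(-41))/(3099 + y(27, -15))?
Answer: 2759/3158 ≈ 0.87365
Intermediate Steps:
X(L) = 5 (X(L) = -5*(-1) = 5)
y(h, D) = 5 + 2*h (y(h, D) = (5 + h) + h = 5 + 2*h)
(2754 + X(-41))/(3099 + y(27, -15)) = (2754 + 5)/(3099 + (5 + 2*27)) = 2759/(3099 + (5 + 54)) = 2759/(3099 + 59) = 2759/3158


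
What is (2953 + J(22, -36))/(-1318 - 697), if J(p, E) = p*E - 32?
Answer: -2129/2015 ≈ -1.0566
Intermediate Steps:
J(p, E) = -32 + E*p (J(p, E) = E*p - 32 = -32 + E*p)
(2953 + J(22, -36))/(-1318 - 697) = (2953 + (-32 - 36*22))/(-1318 - 697) = (2953 + (-32 - 792))/(-2015) = (2953 - 824)*(-1/2015) = 2129*(-1/2015) = -2129/2015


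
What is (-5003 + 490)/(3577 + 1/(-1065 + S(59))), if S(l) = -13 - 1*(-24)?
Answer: -4756702/3770157 ≈ -1.2617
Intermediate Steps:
S(l) = 11 (S(l) = -13 + 24 = 11)
(-5003 + 490)/(3577 + 1/(-1065 + S(59))) = (-5003 + 490)/(3577 + 1/(-1065 + 11)) = -4513/(3577 + 1/(-1054)) = -4513/(3577 - 1/1054) = -4513/3770157/1054 = -4513*1054/3770157 = -4756702/3770157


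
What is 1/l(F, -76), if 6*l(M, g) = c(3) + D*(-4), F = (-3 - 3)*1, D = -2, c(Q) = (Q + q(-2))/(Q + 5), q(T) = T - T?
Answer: 48/67 ≈ 0.71642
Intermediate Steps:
q(T) = 0
c(Q) = Q/(5 + Q) (c(Q) = (Q + 0)/(Q + 5) = Q/(5 + Q))
F = -6 (F = -6*1 = -6)
l(M, g) = 67/48 (l(M, g) = (3/(5 + 3) - 2*(-4))/6 = (3/8 + 8)/6 = (1/6)*(67/8) = 67/48)
1/l(F, -76) = 1/(67/48) = 48/67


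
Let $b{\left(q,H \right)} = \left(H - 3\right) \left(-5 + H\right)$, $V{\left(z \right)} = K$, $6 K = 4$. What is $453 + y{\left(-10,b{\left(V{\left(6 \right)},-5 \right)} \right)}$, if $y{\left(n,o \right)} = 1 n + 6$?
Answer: $449$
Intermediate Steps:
$K = \frac{2}{3}$ ($K = \frac{1}{6} \cdot 4 = \frac{2}{3} \approx 0.66667$)
$V{\left(z \right)} = \frac{2}{3}$
$b{\left(q,H \right)} = \left(-5 + H\right) \left(-3 + H\right)$ ($b{\left(q,H \right)} = \left(-3 + H\right) \left(-5 + H\right) = \left(-5 + H\right) \left(-3 + H\right)$)
$y{\left(n,o \right)} = 6 + n$ ($y{\left(n,o \right)} = n + 6 = 6 + n$)
$453 + y{\left(-10,b{\left(V{\left(6 \right)},-5 \right)} \right)} = 453 + \left(6 - 10\right) = 453 - 4 = 449$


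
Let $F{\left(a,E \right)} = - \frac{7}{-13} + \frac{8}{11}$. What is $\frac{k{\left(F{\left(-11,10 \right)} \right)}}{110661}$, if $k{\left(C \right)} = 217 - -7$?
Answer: $\frac{224}{110661} \approx 0.0020242$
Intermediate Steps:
$F{\left(a,E \right)} = \frac{181}{143}$ ($F{\left(a,E \right)} = \left(-7\right) \left(- \frac{1}{13}\right) + 8 \cdot \frac{1}{11} = \frac{7}{13} + \frac{8}{11} = \frac{181}{143}$)
$k{\left(C \right)} = 224$ ($k{\left(C \right)} = 217 + 7 = 224$)
$\frac{k{\left(F{\left(-11,10 \right)} \right)}}{110661} = \frac{224}{110661}$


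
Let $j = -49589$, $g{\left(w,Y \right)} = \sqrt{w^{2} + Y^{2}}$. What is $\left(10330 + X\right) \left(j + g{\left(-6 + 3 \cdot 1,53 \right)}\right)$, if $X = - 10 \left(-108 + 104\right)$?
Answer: $-514237930 + 10370 \sqrt{2818} \approx -5.1369 \cdot 10^{8}$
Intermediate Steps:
$g{\left(w,Y \right)} = \sqrt{Y^{2} + w^{2}}$
$X = 40$ ($X = \left(-10\right) \left(-4\right) = 40$)
$\left(10330 + X\right) \left(j + g{\left(-6 + 3 \cdot 1,53 \right)}\right) = \left(10330 + 40\right) \left(-49589 + \sqrt{53^{2} + \left(-6 + 3 \cdot 1\right)^{2}}\right) = 10370 \left(-49589 + \sqrt{2809 + \left(-6 + 3\right)^{2}}\right) = 10370 \left(-49589 + \sqrt{2809 + \left(-3\right)^{2}}\right) = 10370 \left(-49589 + \sqrt{2809 + 9}\right) = 10370 \left(-49589 + \sqrt{2818}\right) = -514237930 + 10370 \sqrt{2818}$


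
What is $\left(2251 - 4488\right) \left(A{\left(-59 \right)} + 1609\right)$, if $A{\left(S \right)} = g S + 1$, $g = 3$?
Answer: $-3205621$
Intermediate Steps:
$A{\left(S \right)} = 1 + 3 S$ ($A{\left(S \right)} = 3 S + 1 = 1 + 3 S$)
$\left(2251 - 4488\right) \left(A{\left(-59 \right)} + 1609\right) = \left(2251 - 4488\right) \left(\left(1 + 3 \left(-59\right)\right) + 1609\right) = - 2237 \left(\left(1 - 177\right) + 1609\right) = - 2237 \left(-176 + 1609\right) = \left(-2237\right) 1433 = -3205621$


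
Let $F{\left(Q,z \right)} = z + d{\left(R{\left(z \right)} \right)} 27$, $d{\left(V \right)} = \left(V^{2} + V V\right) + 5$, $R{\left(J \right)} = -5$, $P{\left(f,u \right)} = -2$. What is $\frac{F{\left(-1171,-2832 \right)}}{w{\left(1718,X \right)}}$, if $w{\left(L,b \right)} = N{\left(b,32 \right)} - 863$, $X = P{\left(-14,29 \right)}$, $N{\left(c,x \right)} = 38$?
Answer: $\frac{449}{275} \approx 1.6327$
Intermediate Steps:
$X = -2$
$d{\left(V \right)} = 5 + 2 V^{2}$ ($d{\left(V \right)} = \left(V^{2} + V^{2}\right) + 5 = 2 V^{2} + 5 = 5 + 2 V^{2}$)
$w{\left(L,b \right)} = -825$ ($w{\left(L,b \right)} = 38 - 863 = -825$)
$F{\left(Q,z \right)} = 1485 + z$ ($F{\left(Q,z \right)} = z + \left(5 + 2 \left(-5\right)^{2}\right) 27 = z + \left(5 + 2 \cdot 25\right) 27 = z + \left(5 + 50\right) 27 = z + 55 \cdot 27 = z + 1485 = 1485 + z$)
$\frac{F{\left(-1171,-2832 \right)}}{w{\left(1718,X \right)}} = \frac{1485 - 2832}{-825} = \left(-1347\right) \left(- \frac{1}{825}\right) = \frac{449}{275}$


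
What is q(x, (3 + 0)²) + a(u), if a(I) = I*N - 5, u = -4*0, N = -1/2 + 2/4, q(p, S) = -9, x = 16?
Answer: -14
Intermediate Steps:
N = 0 (N = -1*½ + 2*(¼) = -½ + ½ = 0)
u = 0
a(I) = -5 (a(I) = I*0 - 5 = 0 - 5 = -5)
q(x, (3 + 0)²) + a(u) = -9 - 5 = -14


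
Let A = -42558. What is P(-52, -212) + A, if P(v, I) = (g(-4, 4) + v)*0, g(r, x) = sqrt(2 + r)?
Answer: -42558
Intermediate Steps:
P(v, I) = 0 (P(v, I) = (sqrt(2 - 4) + v)*0 = (sqrt(-2) + v)*0 = (I*sqrt(2) + v)*0 = (v + I*sqrt(2))*0 = 0)
P(-52, -212) + A = 0 - 42558 = -42558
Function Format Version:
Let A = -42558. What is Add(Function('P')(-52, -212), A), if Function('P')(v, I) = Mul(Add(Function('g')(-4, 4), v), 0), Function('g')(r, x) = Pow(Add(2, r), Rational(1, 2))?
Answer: -42558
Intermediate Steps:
Function('P')(v, I) = 0 (Function('P')(v, I) = Mul(Add(Pow(Add(2, -4), Rational(1, 2)), v), 0) = Mul(Add(Pow(-2, Rational(1, 2)), v), 0) = Mul(Add(Mul(I, Pow(2, Rational(1, 2))), v), 0) = Mul(Add(v, Mul(I, Pow(2, Rational(1, 2)))), 0) = 0)
Add(Function('P')(-52, -212), A) = Add(0, -42558) = -42558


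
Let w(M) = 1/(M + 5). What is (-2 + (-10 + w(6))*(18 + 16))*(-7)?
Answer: 26096/11 ≈ 2372.4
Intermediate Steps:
w(M) = 1/(5 + M)
(-2 + (-10 + w(6))*(18 + 16))*(-7) = (-2 + (-10 + 1/(5 + 6))*(18 + 16))*(-7) = (-2 + (-10 + 1/11)*34)*(-7) = (-2 - 109/11*34)*(-7) = (-2 - 3706/11)*(-7) = -3728/11*(-7) = 26096/11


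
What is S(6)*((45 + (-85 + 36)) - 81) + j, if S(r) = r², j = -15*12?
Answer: -3240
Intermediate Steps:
j = -180
S(6)*((45 + (-85 + 36)) - 81) + j = 6²*((45 + (-85 + 36)) - 81) - 180 = 36*((45 - 49) - 81) - 180 = 36*(-4 - 81) - 180 = 36*(-85) - 180 = -3060 - 180 = -3240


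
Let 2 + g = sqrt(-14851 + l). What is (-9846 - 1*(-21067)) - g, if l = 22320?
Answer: 11223 - sqrt(7469) ≈ 11137.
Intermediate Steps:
g = -2 + sqrt(7469) (g = -2 + sqrt(-14851 + 22320) = -2 + sqrt(7469) ≈ 84.423)
(-9846 - 1*(-21067)) - g = (-9846 - 1*(-21067)) - (-2 + sqrt(7469)) = (-9846 + 21067) + (2 - sqrt(7469)) = 11221 + (2 - sqrt(7469)) = 11223 - sqrt(7469)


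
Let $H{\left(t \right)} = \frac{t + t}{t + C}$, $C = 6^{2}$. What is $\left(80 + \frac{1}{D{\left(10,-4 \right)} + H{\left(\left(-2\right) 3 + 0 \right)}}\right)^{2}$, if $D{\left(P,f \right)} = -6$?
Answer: $\frac{6528025}{1024} \approx 6375.0$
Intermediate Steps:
$C = 36$
$H{\left(t \right)} = \frac{2 t}{36 + t}$ ($H{\left(t \right)} = \frac{t + t}{t + 36} = \frac{2 t}{36 + t}$)
$\left(80 + \frac{1}{D{\left(10,-4 \right)} + H{\left(\left(-2\right) 3 + 0 \right)}}\right)^{2} = \left(80 + \frac{1}{-6 + \frac{2 \left(\left(-2\right) 3 + 0\right)}{36 + \left(\left(-2\right) 3 + 0\right)}}\right)^{2} = \left(80 + \frac{1}{-6 + \frac{2 \left(-6 + 0\right)}{36 + \left(-6 + 0\right)}}\right)^{2} = \left(80 + \frac{1}{-6 + 2 \left(-6\right) \frac{1}{36 - 6}}\right)^{2} = \left(80 + \frac{1}{-6 + 2 \left(-6\right) \frac{1}{30}}\right)^{2} = \left(80 + \frac{1}{-6 - \frac{2}{5}}\right)^{2} = \left(80 + \frac{1}{- \frac{32}{5}}\right)^{2} = \left(80 - \frac{5}{32}\right)^{2} = \left(\frac{2555}{32}\right)^{2} = \frac{6528025}{1024}$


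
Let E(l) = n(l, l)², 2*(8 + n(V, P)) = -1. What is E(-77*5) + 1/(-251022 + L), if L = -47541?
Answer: 86284703/1194252 ≈ 72.250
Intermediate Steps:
n(V, P) = -17/2 (n(V, P) = -8 + (½)*(-1) = -8 - ½ = -17/2)
E(l) = 289/4 (E(l) = (-17/2)² = 289/4)
E(-77*5) + 1/(-251022 + L) = 289/4 + 1/(-251022 - 47541) = 289/4 + 1/(-298563) = 289/4 - 1/298563 = 86284703/1194252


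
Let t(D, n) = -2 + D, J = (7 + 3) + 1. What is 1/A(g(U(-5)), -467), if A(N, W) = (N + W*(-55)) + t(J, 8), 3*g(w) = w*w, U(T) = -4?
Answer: 3/77098 ≈ 3.8912e-5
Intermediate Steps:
J = 11 (J = 10 + 1 = 11)
g(w) = w**2/3 (g(w) = (w*w)/3 = w**2/3)
A(N, W) = 9 + N - 55*W (A(N, W) = (N + W*(-55)) + (-2 + 11) = (N - 55*W) + 9 = 9 + N - 55*W)
1/A(g(U(-5)), -467) = 1/(9 + (1/3)*(-4)**2 - 55*(-467)) = 1/(9 + (1/3)*16 + 25685) = 1/(9 + 16/3 + 25685) = 1/(77098/3) = 3/77098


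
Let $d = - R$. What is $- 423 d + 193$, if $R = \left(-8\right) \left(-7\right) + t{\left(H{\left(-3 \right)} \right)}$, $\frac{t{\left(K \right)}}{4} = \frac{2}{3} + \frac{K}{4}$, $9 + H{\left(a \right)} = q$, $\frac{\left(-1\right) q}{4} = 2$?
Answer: $17818$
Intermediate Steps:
$q = -8$ ($q = \left(-4\right) 2 = -8$)
$H{\left(a \right)} = -17$ ($H{\left(a \right)} = -9 - 8 = -17$)
$t{\left(K \right)} = \frac{8}{3} + K$ ($t{\left(K \right)} = 4 \left(\frac{2}{3} + \frac{K}{4}\right) = \frac{8}{3} + K$)
$R = \frac{125}{3}$ ($R = \left(-8\right) \left(-7\right) + \left(\frac{8}{3} - 17\right) = 56 - \frac{43}{3} = \frac{125}{3} \approx 41.667$)
$d = - \frac{125}{3}$ ($d = \left(-1\right) \frac{125}{3} = - \frac{125}{3} \approx -41.667$)
$- 423 d + 193 = \left(-423\right) \left(- \frac{125}{3}\right) + 193 = 17625 + 193 = 17818$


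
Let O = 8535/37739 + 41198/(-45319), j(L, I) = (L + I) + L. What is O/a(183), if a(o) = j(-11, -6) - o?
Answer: 1167973657/360871979351 ≈ 0.0032365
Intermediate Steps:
j(L, I) = I + 2*L (j(L, I) = (I + L) + L = I + 2*L)
O = -1167973657/1710293741 (O = 8535*(1/37739) + 41198*(-1/45319) = 8535/37739 - 41198/45319 = -1167973657/1710293741 ≈ -0.68291)
a(o) = -28 - o (a(o) = (-6 + 2*(-11)) - o = (-6 - 22) - o = -28 - o)
O/a(183) = -1167973657/(1710293741*(-28 - 1*183)) = -1167973657/(1710293741*(-28 - 183)) = -1167973657/1710293741/(-211) = -1167973657/1710293741*(-1/211) = 1167973657/360871979351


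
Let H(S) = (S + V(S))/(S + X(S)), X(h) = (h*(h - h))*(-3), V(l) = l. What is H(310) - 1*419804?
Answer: -419802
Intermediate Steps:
X(h) = 0 (X(h) = (h*0)*(-3) = 0*(-3) = 0)
H(S) = 2 (H(S) = (S + S)/(S + 0) = (2*S)/S = 2)
H(310) - 1*419804 = 2 - 1*419804 = 2 - 419804 = -419802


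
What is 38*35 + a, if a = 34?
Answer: 1364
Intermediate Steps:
38*35 + a = 38*35 + 34 = 1330 + 34 = 1364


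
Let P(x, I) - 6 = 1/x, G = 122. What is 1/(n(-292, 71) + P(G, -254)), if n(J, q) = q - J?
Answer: 122/45019 ≈ 0.0027100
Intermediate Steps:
P(x, I) = 6 + 1/x
1/(n(-292, 71) + P(G, -254)) = 1/((71 - 1*(-292)) + (6 + 1/122)) = 1/((71 + 292) + (6 + 1/122)) = 1/(363 + 733/122) = 1/(45019/122) = 122/45019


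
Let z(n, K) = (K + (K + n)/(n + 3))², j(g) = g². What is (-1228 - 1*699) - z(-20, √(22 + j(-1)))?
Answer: -563191/289 - 640*√23/289 ≈ -1959.4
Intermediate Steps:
z(n, K) = (K + (K + n)/(3 + n))²
(-1228 - 1*699) - z(-20, √(22 + j(-1))) = (-1228 - 1*699) - (-20 + 4*√(22 + (-1)²) + √(22 + (-1)²)*(-20))²/(3 - 20)² = (-1228 - 699) - (-20 + 4*√(22 + 1) + √(22 + 1)*(-20))²/(-17)² = -1927 - (-20 + 4*√23 + √23*(-20))²/289 = -1927 - (-20 + 4*√23 - 20*√23)²/289 = -1927 - (-20 - 16*√23)²/289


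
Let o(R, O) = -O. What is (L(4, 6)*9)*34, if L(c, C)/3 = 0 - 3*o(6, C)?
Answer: 16524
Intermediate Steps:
L(c, C) = 9*C (L(c, C) = 3*(0 - (-3)*C) = 3*(0 + 3*C) = 3*(3*C) = 9*C)
(L(4, 6)*9)*34 = ((9*6)*9)*34 = (54*9)*34 = 486*34 = 16524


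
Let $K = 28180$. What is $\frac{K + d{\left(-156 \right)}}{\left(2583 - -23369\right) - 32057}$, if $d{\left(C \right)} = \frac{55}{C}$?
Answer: $- \frac{879205}{190476} \approx -4.6158$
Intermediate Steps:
$\frac{K + d{\left(-156 \right)}}{\left(2583 - -23369\right) - 32057} = \frac{28180 + \frac{55}{-156}}{\left(2583 - -23369\right) - 32057} = \frac{28180 + 55 \left(- \frac{1}{156}\right)}{\left(2583 + 23369\right) - 32057} = \frac{28180 - \frac{55}{156}}{25952 - 32057} = \frac{4396025}{156 \left(-6105\right)} = \frac{4396025}{156} \left(- \frac{1}{6105}\right) = - \frac{879205}{190476}$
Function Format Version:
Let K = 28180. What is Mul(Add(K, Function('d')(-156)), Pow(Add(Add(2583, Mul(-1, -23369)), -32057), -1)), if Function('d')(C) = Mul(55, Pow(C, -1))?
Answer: Rational(-879205, 190476) ≈ -4.6158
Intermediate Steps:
Mul(Add(K, Function('d')(-156)), Pow(Add(Add(2583, Mul(-1, -23369)), -32057), -1)) = Mul(Add(28180, Mul(55, Pow(-156, -1))), Pow(Add(Add(2583, Mul(-1, -23369)), -32057), -1)) = Mul(Add(28180, Mul(55, Rational(-1, 156))), Pow(Add(Add(2583, 23369), -32057), -1)) = Mul(Add(28180, Rational(-55, 156)), Pow(Add(25952, -32057), -1)) = Mul(Rational(4396025, 156), Pow(-6105, -1)) = Mul(Rational(4396025, 156), Rational(-1, 6105)) = Rational(-879205, 190476)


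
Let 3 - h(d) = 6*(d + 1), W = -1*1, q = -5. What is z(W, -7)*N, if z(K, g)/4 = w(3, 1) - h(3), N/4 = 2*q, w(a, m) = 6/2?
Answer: -3840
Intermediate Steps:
w(a, m) = 3 (w(a, m) = 6*(½) = 3)
N = -40 (N = 4*(2*(-5)) = 4*(-10) = -40)
W = -1
h(d) = -3 - 6*d (h(d) = 3 - 6*(d + 1) = 3 - 6*(1 + d) = 3 - (6 + 6*d) = 3 + (-6 - 6*d) = -3 - 6*d)
z(K, g) = 96 (z(K, g) = 4*(3 - (-3 - 6*3)) = 4*(3 - (-3 - 18)) = 4*(3 - 1*(-21)) = 4*(3 + 21) = 4*24 = 96)
z(W, -7)*N = 96*(-40) = -3840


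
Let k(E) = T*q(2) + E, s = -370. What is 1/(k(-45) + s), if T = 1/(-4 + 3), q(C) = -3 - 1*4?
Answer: -1/408 ≈ -0.0024510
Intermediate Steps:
q(C) = -7 (q(C) = -3 - 4 = -7)
T = -1 (T = 1/(-1) = -1)
k(E) = 7 + E (k(E) = -1*(-7) + E = 7 + E)
1/(k(-45) + s) = 1/((7 - 45) - 370) = 1/(-38 - 370) = 1/(-408) = -1/408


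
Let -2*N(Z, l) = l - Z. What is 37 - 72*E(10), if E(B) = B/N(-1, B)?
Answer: 1847/11 ≈ 167.91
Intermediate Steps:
N(Z, l) = Z/2 - l/2 (N(Z, l) = -(l - Z)/2 = Z/2 - l/2)
E(B) = B/(-½ - B/2) (E(B) = B/((½)*(-1) - B/2) = B/(-½ - B/2))
37 - 72*E(10) = 37 - (-144)*10/(1 + 10) = 37 - (-144)*10/11 = 37 - 72*(-20/11) = 37 + 1440/11 = 1847/11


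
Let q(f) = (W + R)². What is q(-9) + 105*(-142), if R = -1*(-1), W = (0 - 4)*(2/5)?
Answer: -372741/25 ≈ -14910.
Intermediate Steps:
W = -8/5 ≈ -1.6000
R = 1
q(f) = 9/25 (q(f) = (-8/5 + 1)² = (-⅗)² = 9/25)
q(-9) + 105*(-142) = 9/25 + 105*(-142) = 9/25 - 14910 = -372741/25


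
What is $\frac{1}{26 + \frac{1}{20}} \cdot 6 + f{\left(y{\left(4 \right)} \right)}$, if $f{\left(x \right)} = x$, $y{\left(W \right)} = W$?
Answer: $\frac{2204}{521} \approx 4.2303$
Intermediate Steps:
$\frac{1}{26 + \frac{1}{20}} \cdot 6 + f{\left(y{\left(4 \right)} \right)} = \frac{1}{26 + \frac{1}{20}} \cdot 6 + 4 = \frac{1}{\frac{521}{20}} \cdot 6 + 4 = \frac{20}{521} \cdot 6 + 4 = \frac{120}{521} + 4 = \frac{2204}{521}$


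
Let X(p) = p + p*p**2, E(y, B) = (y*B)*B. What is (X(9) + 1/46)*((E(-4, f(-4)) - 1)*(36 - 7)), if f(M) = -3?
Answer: -36427277/46 ≈ -7.9190e+5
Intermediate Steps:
E(y, B) = y*B**2 (E(y, B) = (B*y)*B = y*B**2)
X(p) = p + p**3
(X(9) + 1/46)*((E(-4, f(-4)) - 1)*(36 - 7)) = ((9 + 9**3) + 1/46)*((-4*(-3)**2 - 1)*(36 - 7)) = ((9 + 729) + 1/46)*((-4*9 - 1)*29) = (738 + 1/46)*((-36 - 1)*29) = 33949*(-37*29)/46 = (33949/46)*(-1073) = -36427277/46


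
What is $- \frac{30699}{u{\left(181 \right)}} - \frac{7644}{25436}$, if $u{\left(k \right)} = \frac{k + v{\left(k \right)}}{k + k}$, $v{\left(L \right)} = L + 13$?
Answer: $- \frac{23556175089}{794875} \approx -29635.0$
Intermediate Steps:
$v{\left(L \right)} = 13 + L$
$u{\left(k \right)} = \frac{13 + 2 k}{2 k}$ ($u{\left(k \right)} = \frac{k + \left(13 + k\right)}{k + k} = \frac{13 + 2 k}{2 k}$)
$- \frac{30699}{u{\left(181 \right)}} - \frac{7644}{25436} = - \frac{30699}{\frac{1}{181} \left(\frac{13}{2} + 181\right)} - \frac{7644}{25436} = - \frac{30699}{\frac{1}{181} \cdot \frac{375}{2}} - \frac{1911}{6359} = - \frac{30699}{\frac{375}{362}} - \frac{1911}{6359} = \left(-30699\right) \frac{362}{375} - \frac{1911}{6359} = - \frac{3704346}{125} - \frac{1911}{6359} = - \frac{23556175089}{794875}$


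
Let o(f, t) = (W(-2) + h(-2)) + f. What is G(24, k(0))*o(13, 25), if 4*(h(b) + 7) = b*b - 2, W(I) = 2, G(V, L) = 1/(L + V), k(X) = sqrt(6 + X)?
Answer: 34/95 - 17*sqrt(6)/1140 ≈ 0.32137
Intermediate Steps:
h(b) = -15/2 + b**2/4 (h(b) = -7 + (b*b - 2)/4 = -7 + (b**2 - 2)/4 = -7 + (-2 + b**2)/4 = -7 + (-1/2 + b**2/4) = -15/2 + b**2/4)
o(f, t) = -9/2 + f (o(f, t) = (2 + (-15/2 + (1/4)*(-2)**2)) + f = (2 + (-15/2 + (1/4)*4)) + f = (2 + (-15/2 + 1)) + f = (2 - 13/2) + f = -9/2 + f)
G(24, k(0))*o(13, 25) = (-9/2 + 13)/(sqrt(6 + 0) + 24) = (17/2)/(sqrt(6) + 24) = (17/2)/(24 + sqrt(6)) = 17/(2*(24 + sqrt(6)))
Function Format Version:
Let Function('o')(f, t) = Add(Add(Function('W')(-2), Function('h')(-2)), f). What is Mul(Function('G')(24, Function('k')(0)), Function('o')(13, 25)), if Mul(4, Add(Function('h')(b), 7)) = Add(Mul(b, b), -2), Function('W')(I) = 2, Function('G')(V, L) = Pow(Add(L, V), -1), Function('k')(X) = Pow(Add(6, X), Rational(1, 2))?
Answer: Add(Rational(34, 95), Mul(Rational(-17, 1140), Pow(6, Rational(1, 2)))) ≈ 0.32137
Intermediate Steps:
Function('h')(b) = Add(Rational(-15, 2), Mul(Rational(1, 4), Pow(b, 2))) (Function('h')(b) = Add(-7, Mul(Rational(1, 4), Add(Mul(b, b), -2))) = Add(-7, Mul(Rational(1, 4), Add(Pow(b, 2), -2))) = Add(-7, Mul(Rational(1, 4), Add(-2, Pow(b, 2)))) = Add(-7, Add(Rational(-1, 2), Mul(Rational(1, 4), Pow(b, 2)))) = Add(Rational(-15, 2), Mul(Rational(1, 4), Pow(b, 2))))
Function('o')(f, t) = Add(Rational(-9, 2), f) (Function('o')(f, t) = Add(Add(2, Add(Rational(-15, 2), Mul(Rational(1, 4), Pow(-2, 2)))), f) = Add(Add(2, Add(Rational(-15, 2), Mul(Rational(1, 4), 4))), f) = Add(Add(2, Add(Rational(-15, 2), 1)), f) = Add(Add(2, Rational(-13, 2)), f) = Add(Rational(-9, 2), f))
Mul(Function('G')(24, Function('k')(0)), Function('o')(13, 25)) = Mul(Pow(Add(Pow(Add(6, 0), Rational(1, 2)), 24), -1), Add(Rational(-9, 2), 13)) = Mul(Pow(Add(Pow(6, Rational(1, 2)), 24), -1), Rational(17, 2)) = Mul(Pow(Add(24, Pow(6, Rational(1, 2))), -1), Rational(17, 2)) = Mul(Rational(17, 2), Pow(Add(24, Pow(6, Rational(1, 2))), -1))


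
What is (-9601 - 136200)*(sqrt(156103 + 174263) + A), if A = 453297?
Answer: -66091155897 - 145801*sqrt(330366) ≈ -6.6175e+10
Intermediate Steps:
(-9601 - 136200)*(sqrt(156103 + 174263) + A) = (-9601 - 136200)*(sqrt(156103 + 174263) + 453297) = -145801*(sqrt(330366) + 453297) = -145801*(453297 + sqrt(330366)) = -66091155897 - 145801*sqrt(330366)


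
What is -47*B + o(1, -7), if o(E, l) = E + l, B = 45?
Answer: -2121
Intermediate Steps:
-47*B + o(1, -7) = -47*45 + (1 - 7) = -2115 - 6 = -2121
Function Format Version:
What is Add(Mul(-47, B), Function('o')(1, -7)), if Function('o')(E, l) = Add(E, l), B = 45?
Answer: -2121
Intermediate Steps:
Add(Mul(-47, B), Function('o')(1, -7)) = Add(Mul(-47, 45), Add(1, -7)) = Add(-2115, -6) = -2121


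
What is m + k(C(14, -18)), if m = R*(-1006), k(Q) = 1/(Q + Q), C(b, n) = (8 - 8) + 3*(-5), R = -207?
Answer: 6247259/30 ≈ 2.0824e+5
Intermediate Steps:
C(b, n) = -15 (C(b, n) = 0 - 15 = -15)
k(Q) = 1/(2*Q)
m = 208242 (m = -207*(-1006) = 208242)
m + k(C(14, -18)) = 208242 + (½)/(-15) = 208242 + (½)*(-1/15) = 208242 - 1/30 = 6247259/30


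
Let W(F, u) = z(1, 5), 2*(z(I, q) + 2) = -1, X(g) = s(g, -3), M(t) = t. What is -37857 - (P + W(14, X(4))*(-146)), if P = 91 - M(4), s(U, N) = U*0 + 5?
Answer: -38309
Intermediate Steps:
s(U, N) = 5 (s(U, N) = 0 + 5 = 5)
X(g) = 5
z(I, q) = -5/2 (z(I, q) = -2 + (1/2)*(-1) = -2 - 1/2 = -5/2)
P = 87 (P = 91 - 1*4 = 91 - 4 = 87)
W(F, u) = -5/2
-37857 - (P + W(14, X(4))*(-146)) = -37857 - (87 - 5/2*(-146)) = -37857 - (87 + 365) = -37857 - 1*452 = -37857 - 452 = -38309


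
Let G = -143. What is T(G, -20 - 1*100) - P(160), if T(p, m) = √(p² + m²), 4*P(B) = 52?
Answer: -13 + √34849 ≈ 173.68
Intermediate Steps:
P(B) = 13 (P(B) = (¼)*52 = 13)
T(p, m) = √(m² + p²)
T(G, -20 - 1*100) - P(160) = √((-20 - 1*100)² + (-143)²) - 1*13 = √((-20 - 100)² + 20449) - 13 = √((-120)² + 20449) - 13 = √(14400 + 20449) - 13 = √34849 - 13 = -13 + √34849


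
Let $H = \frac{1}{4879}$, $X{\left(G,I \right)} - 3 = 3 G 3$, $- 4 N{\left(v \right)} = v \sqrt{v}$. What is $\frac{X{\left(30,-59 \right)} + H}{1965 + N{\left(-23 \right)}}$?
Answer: $\frac{41877073920}{301482031193} - \frac{122541056 i \sqrt{23}}{301482031193} \approx 0.1389 - 0.0019493 i$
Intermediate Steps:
$N{\left(v \right)} = - \frac{v^{\frac{3}{2}}}{4}$ ($N{\left(v \right)} = - \frac{v \sqrt{v}}{4} = - \frac{v^{\frac{3}{2}}}{4}$)
$X{\left(G,I \right)} = 3 + 9 G$ ($X{\left(G,I \right)} = 3 + 3 G 3 = 3 + 9 G$)
$H = \frac{1}{4879} \approx 0.00020496$
$\frac{X{\left(30,-59 \right)} + H}{1965 + N{\left(-23 \right)}} = \frac{\left(3 + 9 \cdot 30\right) + \frac{1}{4879}}{1965 - \frac{\left(-23\right)^{\frac{3}{2}}}{4}} = \frac{\left(3 + 270\right) + \frac{1}{4879}}{1965 - \frac{\left(-23\right) i \sqrt{23}}{4}} = \frac{273 + \frac{1}{4879}}{1965 + \frac{23 i \sqrt{23}}{4}} = \frac{1331968}{4879 \left(1965 + \frac{23 i \sqrt{23}}{4}\right)}$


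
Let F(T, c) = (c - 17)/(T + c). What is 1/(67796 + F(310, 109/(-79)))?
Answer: 8127/550977608 ≈ 1.4750e-5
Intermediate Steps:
F(T, c) = (-17 + c)/(T + c)
1/(67796 + F(310, 109/(-79))) = 1/(67796 + (-17 + 109/(-79))/(310 + 109/(-79))) = 1/(67796 + (-17 + 109*(-1/79))/(310 + 109*(-1/79))) = 1/(67796 + (-17 - 109/79)/(310 - 109/79)) = 1/(67796 - 1452/79/(24381/79)) = 1/(67796 + (79/24381)*(-1452/79)) = 1/(67796 - 484/8127) = 1/(550977608/8127) = 8127/550977608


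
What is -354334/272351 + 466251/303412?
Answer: 19474738493/82634561612 ≈ 0.23567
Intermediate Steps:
-354334/272351 + 466251/303412 = 19474738493/82634561612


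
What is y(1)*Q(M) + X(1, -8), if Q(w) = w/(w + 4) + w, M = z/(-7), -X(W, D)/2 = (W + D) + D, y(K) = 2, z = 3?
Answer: 5058/175 ≈ 28.903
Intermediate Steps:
X(W, D) = -4*D - 2*W (X(W, D) = -2*((W + D) + D) = -2*((D + W) + D) = -2*(W + 2*D) = -4*D - 2*W)
M = -3/7 (M = 3/(-7) = 3*(-⅐) = -3/7 ≈ -0.42857)
Q(w) = w + w/(4 + w) (Q(w) = w/(4 + w) + w = w + w/(4 + w))
y(1)*Q(M) + X(1, -8) = 2*(-3*(5 - 3/7)/(7*(4 - 3/7))) + (-4*(-8) - 2*1) = 2*(-3/7*32/7/25/7) + (32 - 2) = 2*(-3/7*7/25*32/7) + 30 = 2*(-96/175) + 30 = -192/175 + 30 = 5058/175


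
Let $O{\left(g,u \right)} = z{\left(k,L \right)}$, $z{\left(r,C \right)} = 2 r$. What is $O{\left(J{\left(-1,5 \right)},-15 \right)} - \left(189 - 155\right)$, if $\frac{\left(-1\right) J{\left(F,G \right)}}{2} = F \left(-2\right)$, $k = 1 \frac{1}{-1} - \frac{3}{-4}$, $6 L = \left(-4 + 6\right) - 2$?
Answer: $- \frac{69}{2} \approx -34.5$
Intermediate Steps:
$L = 0$ ($L = \frac{\left(-4 + 6\right) - 2}{6} = \frac{2 - 2}{6} = \frac{1}{6} \cdot 0 = 0$)
$k = - \frac{1}{4}$ ($k = 1 \left(-1\right) - - \frac{3}{4} = -1 + \frac{3}{4} = - \frac{1}{4} \approx -0.25$)
$J{\left(F,G \right)} = 4 F$ ($J{\left(F,G \right)} = - 2 F \left(-2\right) = - 2 \left(- 2 F\right) = 4 F$)
$O{\left(g,u \right)} = - \frac{1}{2}$ ($O{\left(g,u \right)} = 2 \left(- \frac{1}{4}\right) = - \frac{1}{2}$)
$O{\left(J{\left(-1,5 \right)},-15 \right)} - \left(189 - 155\right) = - \frac{1}{2} - \left(189 - 155\right) = - \frac{1}{2} - 34 = - \frac{69}{2}$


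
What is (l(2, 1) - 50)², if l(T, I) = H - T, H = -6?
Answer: 3364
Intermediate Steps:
l(T, I) = -6 - T
(l(2, 1) - 50)² = ((-6 - 1*2) - 50)² = ((-6 - 2) - 50)² = (-8 - 50)² = (-58)² = 3364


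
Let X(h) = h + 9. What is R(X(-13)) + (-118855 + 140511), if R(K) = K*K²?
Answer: 21592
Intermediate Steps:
X(h) = 9 + h
R(K) = K³
R(X(-13)) + (-118855 + 140511) = (9 - 13)³ + (-118855 + 140511) = (-4)³ + 21656 = -64 + 21656 = 21592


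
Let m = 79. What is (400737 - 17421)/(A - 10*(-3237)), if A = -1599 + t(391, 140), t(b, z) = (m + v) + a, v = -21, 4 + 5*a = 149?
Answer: 63886/5143 ≈ 12.422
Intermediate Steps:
a = 29 (a = -⅘ + (⅕)*149 = -⅘ + 149/5 = 29)
t(b, z) = 87 (t(b, z) = (79 - 21) + 29 = 58 + 29 = 87)
A = -1512 (A = -1599 + 87 = -1512)
(400737 - 17421)/(A - 10*(-3237)) = (400737 - 17421)/(-1512 - 10*(-3237)) = 383316/(-1512 + 32370) = 383316/30858 = 383316*(1/30858) = 63886/5143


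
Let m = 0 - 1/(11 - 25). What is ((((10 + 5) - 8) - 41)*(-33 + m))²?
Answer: 61418569/49 ≈ 1.2534e+6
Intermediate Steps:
m = 1/14 (m = 0 - 1/(-14) = 0 - 1*(-1/14) = 0 + 1/14 = 1/14 ≈ 0.071429)
((((10 + 5) - 8) - 41)*(-33 + m))² = ((((10 + 5) - 8) - 41)*(-33 + 1/14))² = (((15 - 8) - 41)*(-461/14))² = ((7 - 41)*(-461/14))² = (-34*(-461/14))² = (7837/7)² = 61418569/49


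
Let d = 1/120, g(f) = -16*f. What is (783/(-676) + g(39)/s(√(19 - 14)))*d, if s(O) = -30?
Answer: 66389/405600 ≈ 0.16368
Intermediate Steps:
d = 1/120 ≈ 0.0083333
(783/(-676) + g(39)/s(√(19 - 14)))*d = (783/(-676) - 16*39/(-30))*(1/120) = (783*(-1/676) - 624*(-1/30))*(1/120) = (-783/676 + 104/5)*(1/120) = (66389/3380)*(1/120) = 66389/405600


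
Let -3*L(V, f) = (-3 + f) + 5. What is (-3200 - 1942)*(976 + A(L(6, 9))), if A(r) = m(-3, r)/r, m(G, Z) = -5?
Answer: -55281642/11 ≈ -5.0256e+6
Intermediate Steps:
L(V, f) = -⅔ - f/3 (L(V, f) = -((-3 + f) + 5)/3 = -(2 + f)/3 = -⅔ - f/3)
A(r) = -5/r
(-3200 - 1942)*(976 + A(L(6, 9))) = (-3200 - 1942)*(976 - 5/(-⅔ - ⅓*9)) = -5142*(976 - 5/(-⅔ - 3)) = -5142*(976 - 5/(-11/3)) = -5142*(976 - 5*(-3/11)) = -5142*(976 + 15/11) = -5142*10751/11 = -55281642/11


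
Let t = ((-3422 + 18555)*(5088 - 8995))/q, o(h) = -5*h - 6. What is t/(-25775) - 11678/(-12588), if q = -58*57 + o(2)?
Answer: 31957829984/134730229425 ≈ 0.23720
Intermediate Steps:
o(h) = -6 - 5*h
q = -3322 (q = -58*57 + (-6 - 5*2) = -3306 + (-6 - 10) = -3306 - 16 = -3322)
t = 59124631/3322 (t = ((-3422 + 18555)*(5088 - 8995))/(-3322) = (15133*(-3907))*(-1/3322) = -59124631*(-1/3322) = 59124631/3322 ≈ 17798.)
t/(-25775) - 11678/(-12588) = (59124631/3322)/(-25775) - 11678/(-12588) = (59124631/3322)*(-1/25775) - 11678*(-1/12588) = -59124631/85624550 + 5839/6294 = 31957829984/134730229425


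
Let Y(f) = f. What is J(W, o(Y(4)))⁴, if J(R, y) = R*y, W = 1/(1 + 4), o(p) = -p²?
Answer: 65536/625 ≈ 104.86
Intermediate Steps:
W = ⅕ (W = 1/5 = ⅕ ≈ 0.20000)
J(W, o(Y(4)))⁴ = ((-1*4²)/5)⁴ = ((-1*16)/5)⁴ = ((⅕)*(-16))⁴ = (-16/5)⁴ = 65536/625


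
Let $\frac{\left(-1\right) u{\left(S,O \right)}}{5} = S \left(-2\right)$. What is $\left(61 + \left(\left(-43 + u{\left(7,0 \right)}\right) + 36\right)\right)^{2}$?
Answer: $15376$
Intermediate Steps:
$u{\left(S,O \right)} = 10 S$ ($u{\left(S,O \right)} = - 5 S \left(-2\right) = - 5 \left(- 2 S\right) = 10 S$)
$\left(61 + \left(\left(-43 + u{\left(7,0 \right)}\right) + 36\right)\right)^{2} = \left(61 + \left(\left(-43 + 10 \cdot 7\right) + 36\right)\right)^{2} = \left(61 + \left(\left(-43 + 70\right) + 36\right)\right)^{2} = \left(61 + \left(27 + 36\right)\right)^{2} = \left(61 + 63\right)^{2} = 124^{2} = 15376$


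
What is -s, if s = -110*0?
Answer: 0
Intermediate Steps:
s = 0
-s = -1*0 = 0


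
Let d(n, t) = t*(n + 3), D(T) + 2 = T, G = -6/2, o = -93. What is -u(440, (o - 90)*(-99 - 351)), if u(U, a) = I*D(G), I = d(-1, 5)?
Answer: 50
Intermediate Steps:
G = -3 (G = -6*½ = -3)
D(T) = -2 + T
d(n, t) = t*(3 + n)
I = 10 (I = 5*(3 - 1) = 5*2 = 10)
u(U, a) = -50 (u(U, a) = 10*(-2 - 3) = 10*(-5) = -50)
-u(440, (o - 90)*(-99 - 351)) = -1*(-50) = 50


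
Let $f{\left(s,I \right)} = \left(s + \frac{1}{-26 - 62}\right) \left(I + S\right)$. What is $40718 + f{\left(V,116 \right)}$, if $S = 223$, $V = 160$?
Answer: $\frac{8355965}{88} \approx 94954.0$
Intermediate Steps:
$f{\left(s,I \right)} = \left(223 + I\right) \left(- \frac{1}{88} + s\right)$ ($f{\left(s,I \right)} = \left(s + \frac{1}{-26 - 62}\right) \left(I + 223\right) = \left(s + \frac{1}{-88}\right) \left(223 + I\right) = \left(s - \frac{1}{88}\right) \left(223 + I\right) = \left(- \frac{1}{88} + s\right) \left(223 + I\right) = \left(223 + I\right) \left(- \frac{1}{88} + s\right)$)
$40718 + f{\left(V,116 \right)} = 40718 + \left(- \frac{223}{88} + 223 \cdot 160 - \frac{29}{22} + 116 \cdot 160\right) = 40718 + \left(- \frac{223}{88} + 35680 - \frac{29}{22} + 18560\right) = 40718 + \frac{4772781}{88} = \frac{8355965}{88}$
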